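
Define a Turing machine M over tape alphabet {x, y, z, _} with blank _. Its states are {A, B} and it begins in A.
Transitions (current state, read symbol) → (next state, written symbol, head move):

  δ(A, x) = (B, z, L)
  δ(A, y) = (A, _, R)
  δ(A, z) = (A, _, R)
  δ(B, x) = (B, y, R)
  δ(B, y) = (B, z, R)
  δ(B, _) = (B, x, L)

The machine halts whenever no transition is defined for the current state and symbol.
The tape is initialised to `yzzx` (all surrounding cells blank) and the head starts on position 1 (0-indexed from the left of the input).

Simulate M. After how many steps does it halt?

A | y[z]zx   read z → write _, move R, go to A
A | y_[z]x   read z → write _, move R, go to A
A | y__[x]   read x → write z, move L, go to B
B | y_[_]z   read _ → write x, move L, go to B
B | y[_]xz   read _ → write x, move L, go to B
B | [y]xxz   read y → write z, move R, go to B
B | z[x]xz   read x → write y, move R, go to B
B | zy[x]z   read x → write y, move R, go to B
B | zyy[z]
M halts after 8 transitions.

8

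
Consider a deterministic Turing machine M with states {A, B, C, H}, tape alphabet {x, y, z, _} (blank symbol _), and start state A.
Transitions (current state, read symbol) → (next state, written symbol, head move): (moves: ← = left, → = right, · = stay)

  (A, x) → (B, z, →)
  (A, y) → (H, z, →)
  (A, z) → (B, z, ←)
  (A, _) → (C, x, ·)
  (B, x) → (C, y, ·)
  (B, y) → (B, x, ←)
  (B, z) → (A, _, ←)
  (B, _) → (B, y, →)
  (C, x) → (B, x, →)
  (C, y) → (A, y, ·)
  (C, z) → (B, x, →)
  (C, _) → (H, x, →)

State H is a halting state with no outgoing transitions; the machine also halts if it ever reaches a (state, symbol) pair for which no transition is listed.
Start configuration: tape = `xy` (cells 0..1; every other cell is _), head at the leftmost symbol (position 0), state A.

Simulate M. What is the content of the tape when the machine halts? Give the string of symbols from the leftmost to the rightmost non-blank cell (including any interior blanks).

state=A head=0 tape=_[x]y_   (A,x)→(B,z,→)
state=B head=1 tape=_z[y]_   (B,y)→(B,x,←)
state=B head=0 tape=_[z]x_   (B,z)→(A,_,←)
state=A head=-1 tape=[_]_x_   (A,_)→(C,x,·)
state=C head=-1 tape=[x]_x_   (C,x)→(B,x,→)
state=B head=0 tape=x[_]x_   (B,_)→(B,y,→)
state=B head=1 tape=xy[x]_   (B,x)→(C,y,·)
state=C head=1 tape=xy[y]_   (C,y)→(A,y,·)
state=A head=1 tape=xy[y]_   (A,y)→(H,z,→)
state=H head=2 tape=xyz[_]
The non-blank tape span at halt is xyz.

xyz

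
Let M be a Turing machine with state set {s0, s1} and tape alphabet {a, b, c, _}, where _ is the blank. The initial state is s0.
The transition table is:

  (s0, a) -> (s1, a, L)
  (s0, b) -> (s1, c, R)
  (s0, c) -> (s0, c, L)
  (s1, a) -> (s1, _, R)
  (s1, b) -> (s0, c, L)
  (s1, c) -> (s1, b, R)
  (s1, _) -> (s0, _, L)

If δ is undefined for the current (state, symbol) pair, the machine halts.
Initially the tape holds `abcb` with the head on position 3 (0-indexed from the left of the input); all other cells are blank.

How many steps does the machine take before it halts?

21

state=s0 head=3 tape=__abc[b]_   (s0,b)→(s1,c,R)
state=s1 head=4 tape=__abcc[_]   (s1,_)→(s0,_,L)
state=s0 head=3 tape=__abc[c]_   (s0,c)→(s0,c,L)
state=s0 head=2 tape=__ab[c]c_   (s0,c)→(s0,c,L)
state=s0 head=1 tape=__a[b]cc_   (s0,b)→(s1,c,R)
state=s1 head=2 tape=__ac[c]c_   (s1,c)→(s1,b,R)
state=s1 head=3 tape=__acb[c]_   (s1,c)→(s1,b,R)
state=s1 head=4 tape=__acbb[_]   (s1,_)→(s0,_,L)
state=s0 head=3 tape=__acb[b]_   (s0,b)→(s1,c,R)
state=s1 head=4 tape=__acbc[_]   (s1,_)→(s0,_,L)
state=s0 head=3 tape=__acb[c]_   (s0,c)→(s0,c,L)
state=s0 head=2 tape=__ac[b]c_   (s0,b)→(s1,c,R)
state=s1 head=3 tape=__acc[c]_   (s1,c)→(s1,b,R)
state=s1 head=4 tape=__accb[_]   (s1,_)→(s0,_,L)
state=s0 head=3 tape=__acc[b]_   (s0,b)→(s1,c,R)
state=s1 head=4 tape=__accc[_]   (s1,_)→(s0,_,L)
state=s0 head=3 tape=__acc[c]_   (s0,c)→(s0,c,L)
state=s0 head=2 tape=__ac[c]c_   (s0,c)→(s0,c,L)
state=s0 head=1 tape=__a[c]cc_   (s0,c)→(s0,c,L)
state=s0 head=0 tape=__[a]ccc_   (s0,a)→(s1,a,L)
state=s1 head=-1 tape=_[_]accc_   (s1,_)→(s0,_,L)
state=s0 head=-2 tape=[_]_accc_
M halts after 21 transitions.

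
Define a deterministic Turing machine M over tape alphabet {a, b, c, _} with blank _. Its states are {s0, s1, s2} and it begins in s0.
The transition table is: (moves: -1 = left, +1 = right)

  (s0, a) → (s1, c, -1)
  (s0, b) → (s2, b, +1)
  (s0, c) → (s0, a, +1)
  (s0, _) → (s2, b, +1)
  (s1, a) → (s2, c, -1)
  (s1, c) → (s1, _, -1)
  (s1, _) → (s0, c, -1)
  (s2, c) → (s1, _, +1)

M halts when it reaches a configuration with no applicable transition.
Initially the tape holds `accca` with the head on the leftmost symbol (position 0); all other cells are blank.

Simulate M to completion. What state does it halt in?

state=s0 head=0 tape=__[a]ccca   (s0,a)→(s1,c,-1)
state=s1 head=-1 tape=_[_]cccca   (s1,_)→(s0,c,-1)
state=s0 head=-2 tape=[_]ccccca   (s0,_)→(s2,b,+1)
state=s2 head=-1 tape=b[c]cccca   (s2,c)→(s1,_,+1)
state=s1 head=0 tape=b_[c]ccca   (s1,c)→(s1,_,-1)
state=s1 head=-1 tape=b[_]_ccca   (s1,_)→(s0,c,-1)
state=s0 head=-2 tape=[b]c_ccca   (s0,b)→(s2,b,+1)
state=s2 head=-1 tape=b[c]_ccca   (s2,c)→(s1,_,+1)
state=s1 head=0 tape=b_[_]ccca   (s1,_)→(s0,c,-1)
state=s0 head=-1 tape=b[_]cccca   (s0,_)→(s2,b,+1)
state=s2 head=0 tape=bb[c]ccca   (s2,c)→(s1,_,+1)
state=s1 head=1 tape=bb_[c]cca   (s1,c)→(s1,_,-1)
state=s1 head=0 tape=bb[_]_cca   (s1,_)→(s0,c,-1)
state=s0 head=-1 tape=b[b]c_cca   (s0,b)→(s2,b,+1)
state=s2 head=0 tape=bb[c]_cca   (s2,c)→(s1,_,+1)
state=s1 head=1 tape=bb_[_]cca   (s1,_)→(s0,c,-1)
state=s0 head=0 tape=bb[_]ccca   (s0,_)→(s2,b,+1)
state=s2 head=1 tape=bbb[c]cca   (s2,c)→(s1,_,+1)
state=s1 head=2 tape=bbb_[c]ca   (s1,c)→(s1,_,-1)
state=s1 head=1 tape=bbb[_]_ca   (s1,_)→(s0,c,-1)
state=s0 head=0 tape=bb[b]c_ca   (s0,b)→(s2,b,+1)
state=s2 head=1 tape=bbb[c]_ca   (s2,c)→(s1,_,+1)
state=s1 head=2 tape=bbb_[_]ca   (s1,_)→(s0,c,-1)
state=s0 head=1 tape=bbb[_]cca   (s0,_)→(s2,b,+1)
state=s2 head=2 tape=bbbb[c]ca   (s2,c)→(s1,_,+1)
state=s1 head=3 tape=bbbb_[c]a   (s1,c)→(s1,_,-1)
state=s1 head=2 tape=bbbb[_]_a   (s1,_)→(s0,c,-1)
state=s0 head=1 tape=bbb[b]c_a   (s0,b)→(s2,b,+1)
state=s2 head=2 tape=bbbb[c]_a   (s2,c)→(s1,_,+1)
state=s1 head=3 tape=bbbb_[_]a   (s1,_)→(s0,c,-1)
state=s0 head=2 tape=bbbb[_]ca   (s0,_)→(s2,b,+1)
state=s2 head=3 tape=bbbbb[c]a   (s2,c)→(s1,_,+1)
state=s1 head=4 tape=bbbbb_[a]   (s1,a)→(s2,c,-1)
state=s2 head=3 tape=bbbbb[_]c
No transition is defined for (s2, _); M halts in state s2.

s2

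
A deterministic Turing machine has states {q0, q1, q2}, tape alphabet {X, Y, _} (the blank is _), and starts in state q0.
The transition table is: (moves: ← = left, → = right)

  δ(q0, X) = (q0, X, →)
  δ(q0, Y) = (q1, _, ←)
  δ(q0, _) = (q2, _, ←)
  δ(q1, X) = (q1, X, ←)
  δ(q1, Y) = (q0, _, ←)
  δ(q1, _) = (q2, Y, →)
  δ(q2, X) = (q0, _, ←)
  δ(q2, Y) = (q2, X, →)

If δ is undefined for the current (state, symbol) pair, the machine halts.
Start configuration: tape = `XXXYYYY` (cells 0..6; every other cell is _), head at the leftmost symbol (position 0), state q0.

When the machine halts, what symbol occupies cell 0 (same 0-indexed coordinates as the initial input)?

q0 | __[X]XXYYYY   read X → write X, move →, go to q0
q0 | __X[X]XYYYY   read X → write X, move →, go to q0
q0 | __XX[X]YYYY   read X → write X, move →, go to q0
q0 | __XXX[Y]YYY   read Y → write _, move ←, go to q1
q1 | __XX[X]_YYY   read X → write X, move ←, go to q1
q1 | __X[X]X_YYY   read X → write X, move ←, go to q1
q1 | __[X]XX_YYY   read X → write X, move ←, go to q1
q1 | _[_]XXX_YYY   read _ → write Y, move →, go to q2
q2 | _Y[X]XX_YYY   read X → write _, move ←, go to q0
q0 | _[Y]_XX_YYY   read Y → write _, move ←, go to q1
q1 | [_]__XX_YYY   read _ → write Y, move →, go to q2
q2 | Y[_]_XX_YYY
Cell 0 holds _ when M halts.

_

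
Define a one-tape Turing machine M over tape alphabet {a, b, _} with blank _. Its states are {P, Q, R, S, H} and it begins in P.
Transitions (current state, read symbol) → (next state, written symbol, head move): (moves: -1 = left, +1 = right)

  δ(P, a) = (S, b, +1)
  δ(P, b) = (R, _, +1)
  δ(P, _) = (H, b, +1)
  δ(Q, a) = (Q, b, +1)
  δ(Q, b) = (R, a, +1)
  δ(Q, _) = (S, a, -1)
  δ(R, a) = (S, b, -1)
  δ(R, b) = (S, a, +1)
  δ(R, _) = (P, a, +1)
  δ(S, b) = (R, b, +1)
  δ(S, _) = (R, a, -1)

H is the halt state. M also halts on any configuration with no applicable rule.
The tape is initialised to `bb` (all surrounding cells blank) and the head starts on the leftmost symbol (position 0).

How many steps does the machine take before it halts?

P | _[b]b__   read b → write _, move +1, go to R
R | __[b]__   read b → write a, move +1, go to S
S | __a[_]_   read _ → write a, move -1, go to R
R | __[a]a_   read a → write b, move -1, go to S
S | _[_]ba_   read _ → write a, move -1, go to R
R | [_]aba_   read _ → write a, move +1, go to P
P | a[a]ba_   read a → write b, move +1, go to S
S | ab[b]a_   read b → write b, move +1, go to R
R | abb[a]_   read a → write b, move -1, go to S
S | ab[b]b_   read b → write b, move +1, go to R
R | abb[b]_   read b → write a, move +1, go to S
S | abba[_]   read _ → write a, move -1, go to R
R | abb[a]a   read a → write b, move -1, go to S
S | ab[b]ba   read b → write b, move +1, go to R
R | abb[b]a   read b → write a, move +1, go to S
S | abba[a]
M halts after 15 transitions.

15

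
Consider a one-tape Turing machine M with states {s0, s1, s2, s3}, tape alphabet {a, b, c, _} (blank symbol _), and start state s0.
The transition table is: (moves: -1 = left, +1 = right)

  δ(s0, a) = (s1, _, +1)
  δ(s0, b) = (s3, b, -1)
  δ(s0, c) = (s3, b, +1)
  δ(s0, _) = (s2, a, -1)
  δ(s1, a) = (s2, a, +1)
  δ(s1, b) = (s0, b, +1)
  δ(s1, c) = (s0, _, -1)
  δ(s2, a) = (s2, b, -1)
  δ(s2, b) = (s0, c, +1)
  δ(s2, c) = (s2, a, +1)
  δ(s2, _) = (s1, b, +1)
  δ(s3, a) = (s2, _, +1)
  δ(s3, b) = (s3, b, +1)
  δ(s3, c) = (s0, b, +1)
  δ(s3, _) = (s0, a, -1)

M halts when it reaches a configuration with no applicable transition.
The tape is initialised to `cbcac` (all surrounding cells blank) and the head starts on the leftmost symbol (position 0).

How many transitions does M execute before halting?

8

s0 | [c]bcac   read c → write b, move +1, go to s3
s3 | b[b]cac   read b → write b, move +1, go to s3
s3 | bb[c]ac   read c → write b, move +1, go to s0
s0 | bbb[a]c   read a → write _, move +1, go to s1
s1 | bbb_[c]   read c → write _, move -1, go to s0
s0 | bbb[_]_   read _ → write a, move -1, go to s2
s2 | bb[b]a_   read b → write c, move +1, go to s0
s0 | bbc[a]_   read a → write _, move +1, go to s1
s1 | bbc_[_]
M halts after 8 transitions.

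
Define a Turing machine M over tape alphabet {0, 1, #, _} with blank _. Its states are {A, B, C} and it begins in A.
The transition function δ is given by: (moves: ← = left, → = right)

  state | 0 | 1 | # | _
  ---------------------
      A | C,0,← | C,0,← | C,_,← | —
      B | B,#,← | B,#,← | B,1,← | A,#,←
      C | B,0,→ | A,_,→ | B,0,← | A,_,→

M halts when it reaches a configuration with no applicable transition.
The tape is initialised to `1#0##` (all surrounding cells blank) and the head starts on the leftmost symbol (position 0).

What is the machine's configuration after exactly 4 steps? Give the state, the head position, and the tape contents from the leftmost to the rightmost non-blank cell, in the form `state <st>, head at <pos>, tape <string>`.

state=A head=0 tape=_[1]#0##   (A,1)→(C,0,←)
state=C head=-1 tape=[_]0#0##   (C,_)→(A,_,→)
state=A head=0 tape=_[0]#0##   (A,0)→(C,0,←)
state=C head=-1 tape=[_]0#0##   (C,_)→(A,_,→)
state=A head=0 tape=_[0]#0##
After 4 steps: state A, head at 0, tape 0#0##.

state A, head at 0, tape 0#0##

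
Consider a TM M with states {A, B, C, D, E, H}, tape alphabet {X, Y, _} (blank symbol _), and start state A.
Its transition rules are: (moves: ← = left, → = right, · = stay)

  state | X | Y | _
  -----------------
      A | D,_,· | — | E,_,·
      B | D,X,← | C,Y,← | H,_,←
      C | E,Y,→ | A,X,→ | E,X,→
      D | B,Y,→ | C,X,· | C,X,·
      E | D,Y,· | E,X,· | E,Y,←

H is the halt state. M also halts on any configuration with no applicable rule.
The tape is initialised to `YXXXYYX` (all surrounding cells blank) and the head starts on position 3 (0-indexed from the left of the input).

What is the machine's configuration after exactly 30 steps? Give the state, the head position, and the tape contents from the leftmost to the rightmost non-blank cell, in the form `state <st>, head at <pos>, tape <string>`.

state D, head at 8, tape YXXYYYYYY

state=A head=3 tape=YXX[X]YYX__   (A,X)→(D,_,·)
state=D head=3 tape=YXX[_]YYX__   (D,_)→(C,X,·)
state=C head=3 tape=YXX[X]YYX__   (C,X)→(E,Y,→)
state=E head=4 tape=YXXY[Y]YX__   (E,Y)→(E,X,·)
state=E head=4 tape=YXXY[X]YX__   (E,X)→(D,Y,·)
state=D head=4 tape=YXXY[Y]YX__   (D,Y)→(C,X,·)
state=C head=4 tape=YXXY[X]YX__   (C,X)→(E,Y,→)
state=E head=5 tape=YXXYY[Y]X__   (E,Y)→(E,X,·)
state=E head=5 tape=YXXYY[X]X__   (E,X)→(D,Y,·)
state=D head=5 tape=YXXYY[Y]X__   (D,Y)→(C,X,·)
state=C head=5 tape=YXXYY[X]X__   (C,X)→(E,Y,→)
state=E head=6 tape=YXXYYY[X]__   (E,X)→(D,Y,·)
state=D head=6 tape=YXXYYY[Y]__   (D,Y)→(C,X,·)
state=C head=6 tape=YXXYYY[X]__   (C,X)→(E,Y,→)
state=E head=7 tape=YXXYYYY[_]_   (E,_)→(E,Y,←)
state=E head=6 tape=YXXYYY[Y]Y_   (E,Y)→(E,X,·)
state=E head=6 tape=YXXYYY[X]Y_   (E,X)→(D,Y,·)
state=D head=6 tape=YXXYYY[Y]Y_   (D,Y)→(C,X,·)
state=C head=6 tape=YXXYYY[X]Y_   (C,X)→(E,Y,→)
state=E head=7 tape=YXXYYYY[Y]_   (E,Y)→(E,X,·)
state=E head=7 tape=YXXYYYY[X]_   (E,X)→(D,Y,·)
state=D head=7 tape=YXXYYYY[Y]_   (D,Y)→(C,X,·)
state=C head=7 tape=YXXYYYY[X]_   (C,X)→(E,Y,→)
state=E head=8 tape=YXXYYYYY[_]   (E,_)→(E,Y,←)
state=E head=7 tape=YXXYYYY[Y]Y   (E,Y)→(E,X,·)
state=E head=7 tape=YXXYYYY[X]Y   (E,X)→(D,Y,·)
state=D head=7 tape=YXXYYYY[Y]Y   (D,Y)→(C,X,·)
state=C head=7 tape=YXXYYYY[X]Y   (C,X)→(E,Y,→)
state=E head=8 tape=YXXYYYYY[Y]   (E,Y)→(E,X,·)
state=E head=8 tape=YXXYYYYY[X]   (E,X)→(D,Y,·)
state=D head=8 tape=YXXYYYYY[Y]
After 30 steps: state D, head at 8, tape YXXYYYYYY.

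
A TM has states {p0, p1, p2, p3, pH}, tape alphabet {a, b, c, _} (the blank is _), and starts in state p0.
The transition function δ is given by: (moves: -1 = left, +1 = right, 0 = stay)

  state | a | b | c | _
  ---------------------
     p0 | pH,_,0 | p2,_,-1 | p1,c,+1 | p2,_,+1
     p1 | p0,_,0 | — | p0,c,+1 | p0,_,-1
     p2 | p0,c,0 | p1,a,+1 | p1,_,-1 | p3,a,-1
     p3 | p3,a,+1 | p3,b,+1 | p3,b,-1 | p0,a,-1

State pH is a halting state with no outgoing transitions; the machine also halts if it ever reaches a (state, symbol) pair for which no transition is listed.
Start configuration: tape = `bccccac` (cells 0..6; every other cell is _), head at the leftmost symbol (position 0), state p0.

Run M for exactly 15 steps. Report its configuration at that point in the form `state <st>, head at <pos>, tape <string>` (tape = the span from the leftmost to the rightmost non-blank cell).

state=p0 head=0 tape=___[b]ccccac   (p0,b)→(p2,_,-1)
state=p2 head=-1 tape=__[_]_ccccac   (p2,_)→(p3,a,-1)
state=p3 head=-2 tape=_[_]a_ccccac   (p3,_)→(p0,a,-1)
state=p0 head=-3 tape=[_]aa_ccccac   (p0,_)→(p2,_,+1)
state=p2 head=-2 tape=_[a]a_ccccac   (p2,a)→(p0,c,0)
state=p0 head=-2 tape=_[c]a_ccccac   (p0,c)→(p1,c,+1)
state=p1 head=-1 tape=_c[a]_ccccac   (p1,a)→(p0,_,0)
state=p0 head=-1 tape=_c[_]_ccccac   (p0,_)→(p2,_,+1)
state=p2 head=0 tape=_c_[_]ccccac   (p2,_)→(p3,a,-1)
state=p3 head=-1 tape=_c[_]accccac   (p3,_)→(p0,a,-1)
state=p0 head=-2 tape=_[c]aaccccac   (p0,c)→(p1,c,+1)
state=p1 head=-1 tape=_c[a]accccac   (p1,a)→(p0,_,0)
state=p0 head=-1 tape=_c[_]accccac   (p0,_)→(p2,_,+1)
state=p2 head=0 tape=_c_[a]ccccac   (p2,a)→(p0,c,0)
state=p0 head=0 tape=_c_[c]ccccac   (p0,c)→(p1,c,+1)
state=p1 head=1 tape=_c_c[c]cccac
After 15 steps: state p1, head at 1, tape c_cccccac.

state p1, head at 1, tape c_cccccac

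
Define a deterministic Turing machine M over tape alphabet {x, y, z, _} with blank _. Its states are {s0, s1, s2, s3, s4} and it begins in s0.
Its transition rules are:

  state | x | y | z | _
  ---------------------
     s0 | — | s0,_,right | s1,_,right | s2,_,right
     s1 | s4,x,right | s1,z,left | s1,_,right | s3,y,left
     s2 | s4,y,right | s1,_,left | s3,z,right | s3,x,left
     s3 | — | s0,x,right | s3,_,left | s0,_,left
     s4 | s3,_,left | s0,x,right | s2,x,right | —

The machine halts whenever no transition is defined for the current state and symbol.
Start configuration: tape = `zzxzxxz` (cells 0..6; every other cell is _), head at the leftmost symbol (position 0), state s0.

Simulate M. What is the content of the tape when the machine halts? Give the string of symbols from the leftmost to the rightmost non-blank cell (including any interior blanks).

state=s0 head=0 tape=[z]zxzxxz_   (s0,z)→(s1,_,right)
state=s1 head=1 tape=_[z]xzxxz_   (s1,z)→(s1,_,right)
state=s1 head=2 tape=__[x]zxxz_   (s1,x)→(s4,x,right)
state=s4 head=3 tape=__x[z]xxz_   (s4,z)→(s2,x,right)
state=s2 head=4 tape=__xx[x]xz_   (s2,x)→(s4,y,right)
state=s4 head=5 tape=__xxy[x]z_   (s4,x)→(s3,_,left)
state=s3 head=4 tape=__xx[y]_z_   (s3,y)→(s0,x,right)
state=s0 head=5 tape=__xxx[_]z_   (s0,_)→(s2,_,right)
state=s2 head=6 tape=__xxx_[z]_   (s2,z)→(s3,z,right)
state=s3 head=7 tape=__xxx_z[_]   (s3,_)→(s0,_,left)
state=s0 head=6 tape=__xxx_[z]_   (s0,z)→(s1,_,right)
state=s1 head=7 tape=__xxx__[_]   (s1,_)→(s3,y,left)
state=s3 head=6 tape=__xxx_[_]y   (s3,_)→(s0,_,left)
state=s0 head=5 tape=__xxx[_]_y   (s0,_)→(s2,_,right)
state=s2 head=6 tape=__xxx_[_]y   (s2,_)→(s3,x,left)
state=s3 head=5 tape=__xxx[_]xy   (s3,_)→(s0,_,left)
state=s0 head=4 tape=__xx[x]_xy
The non-blank tape span at halt is xxx_xy.

xxx_xy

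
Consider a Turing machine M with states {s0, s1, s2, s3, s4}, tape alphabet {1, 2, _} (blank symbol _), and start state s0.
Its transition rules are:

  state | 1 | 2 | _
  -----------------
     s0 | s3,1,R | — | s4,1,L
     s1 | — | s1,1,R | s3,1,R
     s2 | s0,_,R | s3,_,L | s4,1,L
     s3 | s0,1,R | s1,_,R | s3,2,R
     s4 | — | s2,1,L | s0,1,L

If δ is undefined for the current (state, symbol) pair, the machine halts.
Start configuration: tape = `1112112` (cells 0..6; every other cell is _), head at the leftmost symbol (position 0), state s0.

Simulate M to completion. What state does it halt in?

state=s0 head=0 tape=[1]112112   (s0,1)→(s3,1,R)
state=s3 head=1 tape=1[1]12112   (s3,1)→(s0,1,R)
state=s0 head=2 tape=11[1]2112   (s0,1)→(s3,1,R)
state=s3 head=3 tape=111[2]112   (s3,2)→(s1,_,R)
state=s1 head=4 tape=111_[1]12
No transition is defined for (s1, 1); M halts in state s1.

s1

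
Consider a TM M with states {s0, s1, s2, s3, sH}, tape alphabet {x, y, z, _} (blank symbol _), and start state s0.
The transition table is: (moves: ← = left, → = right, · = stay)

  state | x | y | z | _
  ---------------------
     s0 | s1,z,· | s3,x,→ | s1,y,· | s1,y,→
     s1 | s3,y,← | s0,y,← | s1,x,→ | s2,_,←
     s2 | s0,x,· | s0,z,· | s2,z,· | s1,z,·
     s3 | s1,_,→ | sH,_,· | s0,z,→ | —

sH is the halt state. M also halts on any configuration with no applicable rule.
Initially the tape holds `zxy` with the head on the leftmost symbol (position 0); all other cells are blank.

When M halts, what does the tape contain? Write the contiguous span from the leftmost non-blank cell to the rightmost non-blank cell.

state=s0 head=0 tape=_[z]xy   (s0,z)→(s1,y,·)
state=s1 head=0 tape=_[y]xy   (s1,y)→(s0,y,←)
state=s0 head=-1 tape=[_]yxy   (s0,_)→(s1,y,→)
state=s1 head=0 tape=y[y]xy   (s1,y)→(s0,y,←)
state=s0 head=-1 tape=[y]yxy   (s0,y)→(s3,x,→)
state=s3 head=0 tape=x[y]xy   (s3,y)→(sH,_,·)
state=sH head=0 tape=x[_]xy
The non-blank tape span at halt is x_xy.

x_xy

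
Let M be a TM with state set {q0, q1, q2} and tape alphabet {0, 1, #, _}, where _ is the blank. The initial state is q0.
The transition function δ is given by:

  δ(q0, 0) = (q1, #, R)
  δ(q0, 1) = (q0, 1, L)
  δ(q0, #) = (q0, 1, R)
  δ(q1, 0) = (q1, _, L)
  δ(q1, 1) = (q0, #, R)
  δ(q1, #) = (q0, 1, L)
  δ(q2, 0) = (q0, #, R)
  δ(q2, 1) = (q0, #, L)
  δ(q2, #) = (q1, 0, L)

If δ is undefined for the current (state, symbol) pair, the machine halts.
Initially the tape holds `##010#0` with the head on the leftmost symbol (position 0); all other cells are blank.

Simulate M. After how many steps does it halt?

17

q0 | _[#]#010#0   read # → write 1, move R, go to q0
q0 | _1[#]010#0   read # → write 1, move R, go to q0
q0 | _11[0]10#0   read 0 → write #, move R, go to q1
q1 | _11#[1]0#0   read 1 → write #, move R, go to q0
q0 | _11##[0]#0   read 0 → write #, move R, go to q1
q1 | _11###[#]0   read # → write 1, move L, go to q0
q0 | _11##[#]10   read # → write 1, move R, go to q0
q0 | _11##1[1]0   read 1 → write 1, move L, go to q0
q0 | _11##[1]10   read 1 → write 1, move L, go to q0
q0 | _11#[#]110   read # → write 1, move R, go to q0
q0 | _11#1[1]10   read 1 → write 1, move L, go to q0
q0 | _11#[1]110   read 1 → write 1, move L, go to q0
q0 | _11[#]1110   read # → write 1, move R, go to q0
q0 | _111[1]110   read 1 → write 1, move L, go to q0
q0 | _11[1]1110   read 1 → write 1, move L, go to q0
q0 | _1[1]11110   read 1 → write 1, move L, go to q0
q0 | _[1]111110   read 1 → write 1, move L, go to q0
q0 | [_]1111110
M halts after 17 transitions.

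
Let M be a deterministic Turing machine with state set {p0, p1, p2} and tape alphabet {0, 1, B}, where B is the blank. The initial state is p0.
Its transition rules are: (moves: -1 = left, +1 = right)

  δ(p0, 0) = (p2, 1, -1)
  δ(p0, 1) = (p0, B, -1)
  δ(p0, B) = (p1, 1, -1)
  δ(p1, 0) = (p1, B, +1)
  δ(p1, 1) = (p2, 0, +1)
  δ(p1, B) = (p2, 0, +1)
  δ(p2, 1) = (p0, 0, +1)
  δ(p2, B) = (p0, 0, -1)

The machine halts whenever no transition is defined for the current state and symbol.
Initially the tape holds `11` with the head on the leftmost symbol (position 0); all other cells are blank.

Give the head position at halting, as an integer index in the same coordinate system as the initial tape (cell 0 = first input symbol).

state=p0 head=0 tape=BBBBB[1]1BB   (p0,1)→(p0,B,-1)
state=p0 head=-1 tape=BBBB[B]B1BB   (p0,B)→(p1,1,-1)
state=p1 head=-2 tape=BBB[B]1B1BB   (p1,B)→(p2,0,+1)
state=p2 head=-1 tape=BBB0[1]B1BB   (p2,1)→(p0,0,+1)
state=p0 head=0 tape=BBB00[B]1BB   (p0,B)→(p1,1,-1)
state=p1 head=-1 tape=BBB0[0]11BB   (p1,0)→(p1,B,+1)
state=p1 head=0 tape=BBB0B[1]1BB   (p1,1)→(p2,0,+1)
state=p2 head=1 tape=BBB0B0[1]BB   (p2,1)→(p0,0,+1)
state=p0 head=2 tape=BBB0B00[B]B   (p0,B)→(p1,1,-1)
state=p1 head=1 tape=BBB0B0[0]1B   (p1,0)→(p1,B,+1)
state=p1 head=2 tape=BBB0B0B[1]B   (p1,1)→(p2,0,+1)
state=p2 head=3 tape=BBB0B0B0[B]   (p2,B)→(p0,0,-1)
state=p0 head=2 tape=BBB0B0B[0]0   (p0,0)→(p2,1,-1)
state=p2 head=1 tape=BBB0B0[B]10   (p2,B)→(p0,0,-1)
state=p0 head=0 tape=BBB0B[0]010   (p0,0)→(p2,1,-1)
state=p2 head=-1 tape=BBB0[B]1010   (p2,B)→(p0,0,-1)
state=p0 head=-2 tape=BBB[0]01010   (p0,0)→(p2,1,-1)
state=p2 head=-3 tape=BB[B]101010   (p2,B)→(p0,0,-1)
state=p0 head=-4 tape=B[B]0101010   (p0,B)→(p1,1,-1)
state=p1 head=-5 tape=[B]10101010   (p1,B)→(p2,0,+1)
state=p2 head=-4 tape=0[1]0101010   (p2,1)→(p0,0,+1)
state=p0 head=-3 tape=00[0]101010   (p0,0)→(p2,1,-1)
state=p2 head=-4 tape=0[0]1101010
At halt the head is at cell -4.

-4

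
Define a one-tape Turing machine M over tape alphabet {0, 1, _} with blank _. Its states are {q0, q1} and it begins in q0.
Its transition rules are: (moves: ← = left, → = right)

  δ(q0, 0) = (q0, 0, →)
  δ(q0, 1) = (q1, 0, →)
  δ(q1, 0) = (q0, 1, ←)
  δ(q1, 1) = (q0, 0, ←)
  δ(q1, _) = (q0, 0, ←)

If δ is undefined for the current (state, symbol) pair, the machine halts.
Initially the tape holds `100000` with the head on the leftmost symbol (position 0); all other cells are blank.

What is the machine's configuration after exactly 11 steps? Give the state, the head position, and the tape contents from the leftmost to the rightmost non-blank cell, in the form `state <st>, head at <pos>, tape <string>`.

state q0, head at 3, tape 000010

q0 | [1]00000   read 1 → write 0, move →, go to q1
q1 | 0[0]0000   read 0 → write 1, move ←, go to q0
q0 | [0]10000   read 0 → write 0, move →, go to q0
q0 | 0[1]0000   read 1 → write 0, move →, go to q1
q1 | 00[0]000   read 0 → write 1, move ←, go to q0
q0 | 0[0]1000   read 0 → write 0, move →, go to q0
q0 | 00[1]000   read 1 → write 0, move →, go to q1
q1 | 000[0]00   read 0 → write 1, move ←, go to q0
q0 | 00[0]100   read 0 → write 0, move →, go to q0
q0 | 000[1]00   read 1 → write 0, move →, go to q1
q1 | 0000[0]0   read 0 → write 1, move ←, go to q0
q0 | 000[0]10
After 11 steps: state q0, head at 3, tape 000010.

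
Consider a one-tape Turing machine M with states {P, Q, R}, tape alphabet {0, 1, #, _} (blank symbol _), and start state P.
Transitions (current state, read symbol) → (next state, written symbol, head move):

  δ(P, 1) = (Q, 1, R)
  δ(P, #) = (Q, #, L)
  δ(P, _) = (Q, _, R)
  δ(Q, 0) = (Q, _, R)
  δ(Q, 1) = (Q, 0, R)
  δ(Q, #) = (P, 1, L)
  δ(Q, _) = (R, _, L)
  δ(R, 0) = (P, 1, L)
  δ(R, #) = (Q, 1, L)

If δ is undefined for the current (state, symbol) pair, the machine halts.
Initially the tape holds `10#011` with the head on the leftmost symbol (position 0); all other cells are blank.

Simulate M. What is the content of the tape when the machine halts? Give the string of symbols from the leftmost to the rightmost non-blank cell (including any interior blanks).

P | [1]0#011_   read 1 → write 1, move R, go to Q
Q | 1[0]#011_   read 0 → write _, move R, go to Q
Q | 1_[#]011_   read # → write 1, move L, go to P
P | 1[_]1011_   read _ → write _, move R, go to Q
Q | 1_[1]011_   read 1 → write 0, move R, go to Q
Q | 1_0[0]11_   read 0 → write _, move R, go to Q
Q | 1_0_[1]1_   read 1 → write 0, move R, go to Q
Q | 1_0_0[1]_   read 1 → write 0, move R, go to Q
Q | 1_0_00[_]   read _ → write _, move L, go to R
R | 1_0_0[0]_   read 0 → write 1, move L, go to P
P | 1_0_[0]1_
The non-blank tape span at halt is 1_0_01.

1_0_01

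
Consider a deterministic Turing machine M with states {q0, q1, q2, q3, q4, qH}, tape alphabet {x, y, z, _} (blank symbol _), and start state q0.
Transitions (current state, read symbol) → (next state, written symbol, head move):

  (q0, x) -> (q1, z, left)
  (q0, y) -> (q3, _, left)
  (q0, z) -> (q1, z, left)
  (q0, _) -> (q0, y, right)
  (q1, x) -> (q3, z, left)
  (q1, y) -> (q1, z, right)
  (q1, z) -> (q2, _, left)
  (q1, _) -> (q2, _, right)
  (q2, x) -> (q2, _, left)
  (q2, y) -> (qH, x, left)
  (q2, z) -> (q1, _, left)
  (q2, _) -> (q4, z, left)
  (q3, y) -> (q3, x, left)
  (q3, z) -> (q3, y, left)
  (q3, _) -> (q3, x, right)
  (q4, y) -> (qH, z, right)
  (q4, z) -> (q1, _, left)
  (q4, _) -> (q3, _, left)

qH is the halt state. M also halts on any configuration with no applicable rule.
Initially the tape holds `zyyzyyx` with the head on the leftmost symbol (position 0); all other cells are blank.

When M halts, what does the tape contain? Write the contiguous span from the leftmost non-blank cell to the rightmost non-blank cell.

q0 | __[z]yyzyyx   read z → write z, move left, go to q1
q1 | _[_]zyyzyyx   read _ → write _, move right, go to q2
q2 | __[z]yyzyyx   read z → write _, move left, go to q1
q1 | _[_]_yyzyyx   read _ → write _, move right, go to q2
q2 | __[_]yyzyyx   read _ → write z, move left, go to q4
q4 | _[_]zyyzyyx   read _ → write _, move left, go to q3
q3 | [_]_zyyzyyx   read _ → write x, move right, go to q3
q3 | x[_]zyyzyyx   read _ → write x, move right, go to q3
q3 | xx[z]yyzyyx   read z → write y, move left, go to q3
q3 | x[x]yyyzyyx
The non-blank tape span at halt is xxyyyzyyx.

xxyyyzyyx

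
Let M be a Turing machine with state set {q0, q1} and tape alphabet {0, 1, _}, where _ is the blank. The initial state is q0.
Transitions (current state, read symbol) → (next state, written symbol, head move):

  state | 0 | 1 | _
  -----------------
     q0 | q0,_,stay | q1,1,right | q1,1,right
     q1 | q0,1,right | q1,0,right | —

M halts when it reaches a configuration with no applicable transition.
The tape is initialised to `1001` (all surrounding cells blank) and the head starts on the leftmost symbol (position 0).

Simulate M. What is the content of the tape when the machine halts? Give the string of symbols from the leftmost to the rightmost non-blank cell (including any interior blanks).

1110

state=q0 head=0 tape=[1]001_   (q0,1)→(q1,1,right)
state=q1 head=1 tape=1[0]01_   (q1,0)→(q0,1,right)
state=q0 head=2 tape=11[0]1_   (q0,0)→(q0,_,stay)
state=q0 head=2 tape=11[_]1_   (q0,_)→(q1,1,right)
state=q1 head=3 tape=111[1]_   (q1,1)→(q1,0,right)
state=q1 head=4 tape=1110[_]
The non-blank tape span at halt is 1110.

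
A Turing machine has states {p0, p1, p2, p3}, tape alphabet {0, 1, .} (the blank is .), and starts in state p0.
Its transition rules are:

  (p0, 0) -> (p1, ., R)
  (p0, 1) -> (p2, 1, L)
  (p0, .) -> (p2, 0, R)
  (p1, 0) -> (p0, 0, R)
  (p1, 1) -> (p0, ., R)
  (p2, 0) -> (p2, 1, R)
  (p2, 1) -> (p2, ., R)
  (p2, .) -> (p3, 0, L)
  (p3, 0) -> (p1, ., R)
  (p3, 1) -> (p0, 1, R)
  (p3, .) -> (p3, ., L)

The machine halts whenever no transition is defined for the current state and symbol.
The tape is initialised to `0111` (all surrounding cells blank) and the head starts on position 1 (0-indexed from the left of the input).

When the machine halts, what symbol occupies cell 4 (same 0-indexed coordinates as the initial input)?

p0 | 0[1]11...   read 1 → write 1, move L, go to p2
p2 | [0]111...   read 0 → write 1, move R, go to p2
p2 | 1[1]11...   read 1 → write ., move R, go to p2
p2 | 1.[1]1...   read 1 → write ., move R, go to p2
p2 | 1..[1]...   read 1 → write ., move R, go to p2
p2 | 1...[.]..   read . → write 0, move L, go to p3
p3 | 1..[.]0..   read . → write ., move L, go to p3
p3 | 1.[.].0..   read . → write ., move L, go to p3
p3 | 1[.]..0..   read . → write ., move L, go to p3
p3 | [1]...0..   read 1 → write 1, move R, go to p0
p0 | 1[.]..0..   read . → write 0, move R, go to p2
p2 | 10[.].0..   read . → write 0, move L, go to p3
p3 | 1[0]0.0..   read 0 → write ., move R, go to p1
p1 | 1.[0].0..   read 0 → write 0, move R, go to p0
p0 | 1.0[.]0..   read . → write 0, move R, go to p2
p2 | 1.00[0]..   read 0 → write 1, move R, go to p2
p2 | 1.001[.].   read . → write 0, move L, go to p3
p3 | 1.00[1]0.   read 1 → write 1, move R, go to p0
p0 | 1.001[0].   read 0 → write ., move R, go to p1
p1 | 1.001.[.]
Cell 4 holds 1 when M halts.

1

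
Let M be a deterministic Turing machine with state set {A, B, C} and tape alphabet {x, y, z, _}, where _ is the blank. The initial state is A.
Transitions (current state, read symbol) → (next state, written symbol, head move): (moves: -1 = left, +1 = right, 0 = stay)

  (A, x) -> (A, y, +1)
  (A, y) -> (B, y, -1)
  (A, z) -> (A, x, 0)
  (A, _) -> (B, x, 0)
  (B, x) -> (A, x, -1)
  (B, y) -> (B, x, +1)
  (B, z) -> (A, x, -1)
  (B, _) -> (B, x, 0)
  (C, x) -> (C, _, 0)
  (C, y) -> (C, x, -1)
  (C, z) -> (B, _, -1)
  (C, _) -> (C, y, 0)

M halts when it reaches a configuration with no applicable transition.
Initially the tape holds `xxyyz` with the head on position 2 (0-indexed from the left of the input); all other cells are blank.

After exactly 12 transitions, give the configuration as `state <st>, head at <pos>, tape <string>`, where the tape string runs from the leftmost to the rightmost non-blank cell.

state B, head at 5, tape yxxyyx

A | xx[y]yz_   read y → write y, move -1, go to B
B | x[x]yyz_   read x → write x, move -1, go to A
A | [x]xyyz_   read x → write y, move +1, go to A
A | y[x]yyz_   read x → write y, move +1, go to A
A | yy[y]yz_   read y → write y, move -1, go to B
B | y[y]yyz_   read y → write x, move +1, go to B
B | yx[y]yz_   read y → write x, move +1, go to B
B | yxx[y]z_   read y → write x, move +1, go to B
B | yxxx[z]_   read z → write x, move -1, go to A
A | yxx[x]x_   read x → write y, move +1, go to A
A | yxxy[x]_   read x → write y, move +1, go to A
A | yxxyy[_]   read _ → write x, move 0, go to B
B | yxxyy[x]
After 12 steps: state B, head at 5, tape yxxyyx.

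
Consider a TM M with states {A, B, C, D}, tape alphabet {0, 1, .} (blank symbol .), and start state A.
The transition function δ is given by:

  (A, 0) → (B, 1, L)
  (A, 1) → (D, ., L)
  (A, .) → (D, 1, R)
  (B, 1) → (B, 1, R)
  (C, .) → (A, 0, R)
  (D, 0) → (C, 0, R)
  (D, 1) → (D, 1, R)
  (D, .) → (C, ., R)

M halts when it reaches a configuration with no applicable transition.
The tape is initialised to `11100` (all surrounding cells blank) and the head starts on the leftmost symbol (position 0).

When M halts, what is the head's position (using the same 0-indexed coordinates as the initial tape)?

2

state=A head=0 tape=.[1]1100   (A,1)→(D,.,L)
state=D head=-1 tape=[.].1100   (D,.)→(C,.,R)
state=C head=0 tape=.[.]1100   (C,.)→(A,0,R)
state=A head=1 tape=.0[1]100   (A,1)→(D,.,L)
state=D head=0 tape=.[0].100   (D,0)→(C,0,R)
state=C head=1 tape=.0[.]100   (C,.)→(A,0,R)
state=A head=2 tape=.00[1]00   (A,1)→(D,.,L)
state=D head=1 tape=.0[0].00   (D,0)→(C,0,R)
state=C head=2 tape=.00[.]00   (C,.)→(A,0,R)
state=A head=3 tape=.000[0]0   (A,0)→(B,1,L)
state=B head=2 tape=.00[0]10
At halt the head is at cell 2.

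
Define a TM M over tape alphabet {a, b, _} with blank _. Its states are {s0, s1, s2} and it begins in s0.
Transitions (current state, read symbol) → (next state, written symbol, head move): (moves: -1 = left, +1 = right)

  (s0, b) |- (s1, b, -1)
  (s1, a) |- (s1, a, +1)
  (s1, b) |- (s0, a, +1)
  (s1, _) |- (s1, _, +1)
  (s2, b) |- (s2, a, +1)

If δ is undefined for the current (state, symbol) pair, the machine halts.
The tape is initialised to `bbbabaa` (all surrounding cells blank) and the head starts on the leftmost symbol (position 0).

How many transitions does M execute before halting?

s0 | _[b]bbabaa   read b → write b, move -1, go to s1
s1 | [_]bbbabaa   read _ → write _, move +1, go to s1
s1 | _[b]bbabaa   read b → write a, move +1, go to s0
s0 | _a[b]babaa   read b → write b, move -1, go to s1
s1 | _[a]bbabaa   read a → write a, move +1, go to s1
s1 | _a[b]babaa   read b → write a, move +1, go to s0
s0 | _aa[b]abaa   read b → write b, move -1, go to s1
s1 | _a[a]babaa   read a → write a, move +1, go to s1
s1 | _aa[b]abaa   read b → write a, move +1, go to s0
s0 | _aaa[a]baa
M halts after 9 transitions.

9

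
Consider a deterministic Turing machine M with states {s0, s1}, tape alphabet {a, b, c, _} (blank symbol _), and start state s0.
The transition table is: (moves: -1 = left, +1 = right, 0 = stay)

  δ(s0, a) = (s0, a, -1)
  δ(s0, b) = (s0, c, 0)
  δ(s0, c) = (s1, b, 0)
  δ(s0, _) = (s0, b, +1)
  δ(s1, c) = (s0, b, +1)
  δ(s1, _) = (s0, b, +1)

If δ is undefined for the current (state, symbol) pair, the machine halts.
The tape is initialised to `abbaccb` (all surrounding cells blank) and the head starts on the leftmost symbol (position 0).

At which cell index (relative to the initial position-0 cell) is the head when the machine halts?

state=s0 head=0 tape=_[a]bbaccb   (s0,a)→(s0,a,-1)
state=s0 head=-1 tape=[_]abbaccb   (s0,_)→(s0,b,+1)
state=s0 head=0 tape=b[a]bbaccb   (s0,a)→(s0,a,-1)
state=s0 head=-1 tape=[b]abbaccb   (s0,b)→(s0,c,0)
state=s0 head=-1 tape=[c]abbaccb   (s0,c)→(s1,b,0)
state=s1 head=-1 tape=[b]abbaccb
At halt the head is at cell -1.

-1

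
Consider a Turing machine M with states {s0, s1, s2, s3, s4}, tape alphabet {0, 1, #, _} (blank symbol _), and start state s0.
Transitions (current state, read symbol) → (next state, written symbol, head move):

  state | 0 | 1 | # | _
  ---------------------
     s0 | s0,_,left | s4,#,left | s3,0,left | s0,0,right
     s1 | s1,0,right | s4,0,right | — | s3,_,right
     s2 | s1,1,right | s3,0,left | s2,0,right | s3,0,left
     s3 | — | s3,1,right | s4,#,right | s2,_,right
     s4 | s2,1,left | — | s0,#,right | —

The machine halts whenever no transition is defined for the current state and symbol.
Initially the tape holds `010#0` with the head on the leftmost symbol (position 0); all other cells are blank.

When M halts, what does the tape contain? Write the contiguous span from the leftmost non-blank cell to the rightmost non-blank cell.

s0 | _[0]10#0   read 0 → write _, move left, go to s0
s0 | [_]_10#0   read _ → write 0, move right, go to s0
s0 | 0[_]10#0   read _ → write 0, move right, go to s0
s0 | 00[1]0#0   read 1 → write #, move left, go to s4
s4 | 0[0]#0#0   read 0 → write 1, move left, go to s2
s2 | [0]1#0#0   read 0 → write 1, move right, go to s1
s1 | 1[1]#0#0   read 1 → write 0, move right, go to s4
s4 | 10[#]0#0   read # → write #, move right, go to s0
s0 | 10#[0]#0   read 0 → write _, move left, go to s0
s0 | 10[#]_#0   read # → write 0, move left, go to s3
s3 | 1[0]0_#0
The non-blank tape span at halt is 100_#0.

100_#0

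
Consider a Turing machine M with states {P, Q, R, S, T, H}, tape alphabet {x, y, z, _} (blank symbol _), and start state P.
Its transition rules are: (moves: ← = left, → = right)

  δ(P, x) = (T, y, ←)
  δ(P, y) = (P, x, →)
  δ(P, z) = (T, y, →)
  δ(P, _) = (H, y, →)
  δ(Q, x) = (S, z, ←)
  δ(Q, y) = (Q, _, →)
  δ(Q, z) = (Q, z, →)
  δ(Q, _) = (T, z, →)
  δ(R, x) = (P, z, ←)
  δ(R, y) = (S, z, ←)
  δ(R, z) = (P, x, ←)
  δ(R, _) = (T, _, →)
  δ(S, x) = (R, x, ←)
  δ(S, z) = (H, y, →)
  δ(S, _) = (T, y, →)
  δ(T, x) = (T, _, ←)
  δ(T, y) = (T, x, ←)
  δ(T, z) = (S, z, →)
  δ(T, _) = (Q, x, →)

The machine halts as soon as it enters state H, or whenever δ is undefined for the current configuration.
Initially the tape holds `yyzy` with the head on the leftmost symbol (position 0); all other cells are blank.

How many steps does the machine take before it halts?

33

state=P head=0 tape=___[y]yzy   (P,y)→(P,x,→)
state=P head=1 tape=___x[y]zy   (P,y)→(P,x,→)
state=P head=2 tape=___xx[z]y   (P,z)→(T,y,→)
state=T head=3 tape=___xxy[y]   (T,y)→(T,x,←)
state=T head=2 tape=___xx[y]x   (T,y)→(T,x,←)
state=T head=1 tape=___x[x]xx   (T,x)→(T,_,←)
state=T head=0 tape=___[x]_xx   (T,x)→(T,_,←)
state=T head=-1 tape=__[_]__xx   (T,_)→(Q,x,→)
state=Q head=0 tape=__x[_]_xx   (Q,_)→(T,z,→)
state=T head=1 tape=__xz[_]xx   (T,_)→(Q,x,→)
state=Q head=2 tape=__xzx[x]x   (Q,x)→(S,z,←)
state=S head=1 tape=__xz[x]zx   (S,x)→(R,x,←)
state=R head=0 tape=__x[z]xzx   (R,z)→(P,x,←)
state=P head=-1 tape=__[x]xxzx   (P,x)→(T,y,←)
state=T head=-2 tape=_[_]yxxzx   (T,_)→(Q,x,→)
state=Q head=-1 tape=_x[y]xxzx   (Q,y)→(Q,_,→)
state=Q head=0 tape=_x_[x]xzx   (Q,x)→(S,z,←)
state=S head=-1 tape=_x[_]zxzx   (S,_)→(T,y,→)
state=T head=0 tape=_xy[z]xzx   (T,z)→(S,z,→)
state=S head=1 tape=_xyz[x]zx   (S,x)→(R,x,←)
state=R head=0 tape=_xy[z]xzx   (R,z)→(P,x,←)
state=P head=-1 tape=_x[y]xxzx   (P,y)→(P,x,→)
state=P head=0 tape=_xx[x]xzx   (P,x)→(T,y,←)
state=T head=-1 tape=_x[x]yxzx   (T,x)→(T,_,←)
state=T head=-2 tape=_[x]_yxzx   (T,x)→(T,_,←)
state=T head=-3 tape=[_]__yxzx   (T,_)→(Q,x,→)
state=Q head=-2 tape=x[_]_yxzx   (Q,_)→(T,z,→)
state=T head=-1 tape=xz[_]yxzx   (T,_)→(Q,x,→)
state=Q head=0 tape=xzx[y]xzx   (Q,y)→(Q,_,→)
state=Q head=1 tape=xzx_[x]zx   (Q,x)→(S,z,←)
state=S head=0 tape=xzx[_]zzx   (S,_)→(T,y,→)
state=T head=1 tape=xzxy[z]zx   (T,z)→(S,z,→)
state=S head=2 tape=xzxyz[z]x   (S,z)→(H,y,→)
state=H head=3 tape=xzxyzy[x]
M halts after 33 transitions.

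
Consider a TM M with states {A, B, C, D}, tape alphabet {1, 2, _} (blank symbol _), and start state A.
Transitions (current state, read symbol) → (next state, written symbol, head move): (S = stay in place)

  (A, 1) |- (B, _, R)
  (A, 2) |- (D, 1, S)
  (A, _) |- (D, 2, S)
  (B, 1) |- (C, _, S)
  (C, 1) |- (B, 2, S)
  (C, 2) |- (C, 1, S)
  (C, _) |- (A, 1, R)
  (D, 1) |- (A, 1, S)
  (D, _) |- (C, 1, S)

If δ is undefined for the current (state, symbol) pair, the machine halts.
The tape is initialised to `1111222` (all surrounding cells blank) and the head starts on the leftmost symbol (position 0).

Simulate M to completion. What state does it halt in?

A | [1]111222   read 1 → write _, move R, go to B
B | _[1]11222   read 1 → write _, move S, go to C
C | _[_]11222   read _ → write 1, move R, go to A
A | _1[1]1222   read 1 → write _, move R, go to B
B | _1_[1]222   read 1 → write _, move S, go to C
C | _1_[_]222   read _ → write 1, move R, go to A
A | _1_1[2]22   read 2 → write 1, move S, go to D
D | _1_1[1]22   read 1 → write 1, move S, go to A
A | _1_1[1]22   read 1 → write _, move R, go to B
B | _1_1_[2]2
No transition is defined for (B, 2); M halts in state B.

B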